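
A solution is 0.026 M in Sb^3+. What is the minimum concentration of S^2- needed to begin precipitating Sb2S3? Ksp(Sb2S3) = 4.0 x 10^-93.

[S^2-] = 1.8 x 10^-30 M

Sb2S3(s) ⇌ 2 Sb^3+ + 3 S^2-
Ksp = [Sb^3+]^2[S^2-]^3
Precipitation begins when Q = Ksp. With [Sb^3+] = 0.026 M:
4.0 x 10^-93 = (0.026)^2 × [S^2-]^3
[S^2-] = (4.0 x 10^-93 / 6.76 × 10^-4)^(1/3) = 1.8 × 10^-30 M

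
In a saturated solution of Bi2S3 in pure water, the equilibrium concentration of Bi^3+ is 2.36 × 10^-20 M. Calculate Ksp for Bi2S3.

Bi2S3(s) ⇌ 2 Bi^3+(aq) + 3 S^2-(aq)
Stoichiometry gives [S^2-] = (3/2)[Bi^3+] = 3.540 × 10^-20 M.
Ksp = [Bi^3+]^2[S^2-]^3
Ksp = (2.36 × 10^-20)^2 × (3.540 x 10^-20)^3 = 2.47 × 10^-98

Ksp ≈ 2.47e-98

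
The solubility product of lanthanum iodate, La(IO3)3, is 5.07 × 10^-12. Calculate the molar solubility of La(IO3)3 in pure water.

s = 6.58e-4 M

La(IO3)3(s) ⇌ La^3+(aq) + 3 IO3^-(aq)
Ksp = [La^3+][IO3^-]^3
If s mol/L of La(IO3)3 dissolves, [La^3+] = s and [IO3^-] = 3s.
Substituting: Ksp = s(3s)^3 = 27s^4
Solving, s = (5.07 × 10^-12/27)^(1/4) = 6.58 x 10^-4 M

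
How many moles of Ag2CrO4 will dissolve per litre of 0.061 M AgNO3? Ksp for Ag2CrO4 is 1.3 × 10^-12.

Ag2CrO4(s) <=> 2 Ag^+ + CrO4^2-
Ksp = [Ag^+]^2[CrO4^2-]
Let s be the molar solubility in this solution. [Ag^+] = 0.061 + 2s ≈ 0.061, [CrO4^2-] = s (common-ion effect: Ag^+ is already 0.061 M).
Ksp ≈ (0.061)^2 × s
s = 3.5 x 10^-10 M
Check: 2s = 7.0 × 10^-10 ≪ 0.061, so the approximation is valid.

3.5e-10 M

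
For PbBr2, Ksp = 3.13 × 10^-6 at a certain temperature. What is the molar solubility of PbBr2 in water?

PbBr2(s) <=> Pb^2+(aq) + 2 Br^-(aq)
Ksp = [Pb^2+][Br^-]^2
Let s = molar solubility. Then [Pb^2+] = s and [Br^-] = 2s.
So Ksp = s × (2s)^2 = 4s^3
s^3 = 3.13 × 10^-6 / 4, so s = 9.21 x 10^-3 M

s ≈ 9.21e-3 M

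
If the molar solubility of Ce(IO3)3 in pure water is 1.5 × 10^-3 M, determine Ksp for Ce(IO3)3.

Ce(IO3)3(s) <=> Ce^3+ + 3 IO3^-
For each mole of Ce(IO3)3 that dissolves: [Ce^3+] = s, [IO3^-] = 3s.
Ksp = [Ce^3+][IO3^-]^3
So Ksp = s × (3s)^3 = 27s^4
Ksp = 27 × (1.5 x 10^-3)^4 = 1.4 × 10^-10

Ksp ≈ 1.4e-10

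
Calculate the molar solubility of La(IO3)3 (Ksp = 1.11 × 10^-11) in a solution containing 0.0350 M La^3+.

2.27 × 10^-4 M

La(IO3)3(s) ⇌ La^3+(aq) + 3 IO3^-(aq)
Ksp = [La^3+][IO3^-]^3
If s mol/L dissolves here, [La^3+] = 0.0350 + s ≈ 0.0350, [IO3^-] = 3s (common-ion effect: La^3+ is already 0.0350 M).
Ksp ≈ 0.0350 × (3s)^3
s = 2.27 × 10^-4 M
Check: s = 2.3 × 10^-4 ≪ 0.0350, so the approximation is valid.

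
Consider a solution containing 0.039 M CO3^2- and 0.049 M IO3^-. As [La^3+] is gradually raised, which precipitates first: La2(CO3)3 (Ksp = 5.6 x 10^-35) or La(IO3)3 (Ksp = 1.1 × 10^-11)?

Each salt begins to precipitate when Q = Ksp, i.e. when [La^3+] reaches its threshold.
For La2(CO3)3: 5.6 x 10^-35 = (0.039)^3 × [La^3+]^2  ⇒  [La^3+] = 9.7 x 10^-16 M.
For La(IO3)3: 1.1 × 10^-11 = (0.049)^3 × [La^3+]  ⇒  [La^3+] = 9.3 x 10^-8 M.
The salt with the lower threshold [La^3+] precipitates first: La2(CO3)3.

La2(CO3)3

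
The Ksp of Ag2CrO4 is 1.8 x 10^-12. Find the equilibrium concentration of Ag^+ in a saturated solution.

[Ag^+] = 1.5 x 10^-4 M

Ag2CrO4(s) <=> 2 Ag^+ + CrO4^2-
Ksp = [Ag^+]^2[CrO4^2-]
Let s = molar solubility. Then [Ag^+] = 2s and [CrO4^2-] = s.
So Ksp = (2s)^2 × s = 4s^3
Solving, s = (1.8 x 10^-12/4)^(1/3) = 7.66 × 10^-5 M
[Ag^+] = 2s = 1.5 × 10^-4 M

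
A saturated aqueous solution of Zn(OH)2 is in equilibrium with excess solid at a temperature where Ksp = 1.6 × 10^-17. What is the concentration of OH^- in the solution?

[OH^-] ≈ 3.2 x 10^-6 M

Zn(OH)2(s) ⇌ Zn^2+(aq) + 2 OH^-(aq)
Ksp = [Zn^2+][OH^-]^2
Let s = molar solubility. Then [Zn^2+] = s and [OH^-] = 2s.
Substituting: Ksp = s(2s)^2 = 4s^3
s = (1.6 × 10^-17 / 4)^(1/3) = 1.59 x 10^-6 M
[OH^-] = 2s = 3.2 x 10^-6 M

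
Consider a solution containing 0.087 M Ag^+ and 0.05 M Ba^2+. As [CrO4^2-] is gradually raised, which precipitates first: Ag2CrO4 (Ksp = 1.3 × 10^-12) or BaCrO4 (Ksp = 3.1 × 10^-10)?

Ag2CrO4

Each salt begins to precipitate when Q = Ksp, i.e. when [CrO4^2-] reaches its threshold.
For Ag2CrO4: 1.3 × 10^-12 = (0.087)^2 × [CrO4^2-]  ⇒  [CrO4^2-] = 1.7 × 10^-10 M.
For BaCrO4: 3.1 × 10^-10 = 0.05 × [CrO4^2-]  ⇒  [CrO4^2-] = 6.2 x 10^-9 M.
The salt with the lower threshold [CrO4^2-] precipitates first: Ag2CrO4.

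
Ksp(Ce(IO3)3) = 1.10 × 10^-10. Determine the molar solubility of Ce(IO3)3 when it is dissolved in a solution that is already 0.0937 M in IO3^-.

s ≈ 1.34 × 10^-7 M

Ce(IO3)3(s) <=> Ce^3+ + 3 IO3^-
Ksp = [Ce^3+][IO3^-]^3
Let s = moles of Ce(IO3)3 that dissolve per litre. [Ce^3+] = s, [IO3^-] = 0.0937 + 3s ≈ 0.0937 (Ksp is small, so little additional dissolves).
Ksp ≈ s × (0.0937)^3
s = 1.34 x 10^-7 M
Check: 3s = 4.0 × 10^-7 ≪ 0.0937, so the approximation is valid.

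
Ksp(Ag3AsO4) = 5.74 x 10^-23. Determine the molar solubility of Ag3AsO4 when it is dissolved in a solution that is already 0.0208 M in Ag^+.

s = 6.38 × 10^-18 M

Ag3AsO4(s) ⇌ 3 Ag^+ + AsO4^3-
Ksp = [Ag^+]^3[AsO4^3-]
If s mol/L dissolves here, [Ag^+] = 0.0208 + 3s ≈ 0.0208, [AsO4^3-] = s (Ksp is small, so little additional dissolves).
Ksp ≈ (0.0208)^3 × s
s = 6.38 × 10^-18 M
Check: 3s = 1.9 x 10^-17 ≪ 0.0208, so the approximation is valid.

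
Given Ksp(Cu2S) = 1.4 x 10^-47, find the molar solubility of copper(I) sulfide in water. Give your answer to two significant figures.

1.5 × 10^-16 M

Cu2S(s) ⇌ 2 Cu^+ + S^2-
Ksp = [Cu^+]^2[S^2-]
For each mole of Cu2S that dissolves: [Cu^+] = 2s, [S^2-] = s.
So Ksp = (2s)^2 × s = 4s^3
s^3 = 1.4 x 10^-47 / 4, so s = 1.5 × 10^-16 M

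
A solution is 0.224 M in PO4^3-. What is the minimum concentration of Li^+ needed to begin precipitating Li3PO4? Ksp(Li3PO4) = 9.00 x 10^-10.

1.59 × 10^-3 M

Li3PO4(s) ⇌ 3 Li^+ + PO4^3-
Ksp = [Li^+]^3[PO4^3-]
Precipitation begins when Q = Ksp. With [PO4^3-] = 0.224 M:
9.00 x 10^-10 = (0.224) × [Li^+]^3
[Li^+] = (9.00 x 10^-10 / 2.24 x 10^-1)^(1/3) = 1.59 × 10^-3 M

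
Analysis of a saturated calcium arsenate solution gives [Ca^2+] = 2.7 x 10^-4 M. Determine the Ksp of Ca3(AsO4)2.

Ca3(AsO4)2(s) <=> 3 Ca^2+ + 2 AsO4^3-
Stoichiometry gives [AsO4^3-] = (2/3)[Ca^2+] = 1.80 × 10^-4 M.
Ksp = [Ca^2+]^3[AsO4^3-]^2
Ksp = (2.7 x 10^-4)^3 × (1.80 × 10^-4)^2 = 6.4 x 10^-19

Ksp = 6.4e-19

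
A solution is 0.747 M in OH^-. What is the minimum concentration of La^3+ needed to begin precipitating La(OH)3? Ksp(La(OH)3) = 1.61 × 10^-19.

La(OH)3(s) ⇌ La^3+(aq) + 3 OH^-(aq)
Ksp = [La^3+][OH^-]^3
Precipitation begins when Q = Ksp. With [OH^-] = 0.747 M:
1.61 × 10^-19 = (0.747)^3 × [La^3+]
[La^3+] = (1.61 × 10^-19 / 4.168 × 10^-1) = 3.86 x 10^-19 M

[La^3+] = 3.86 × 10^-19 M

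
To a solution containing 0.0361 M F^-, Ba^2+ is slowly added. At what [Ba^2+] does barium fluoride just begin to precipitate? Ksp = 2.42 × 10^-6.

BaF2(s) ⇌ Ba^2+ + 2 F^-
Ksp = [Ba^2+][F^-]^2
Precipitation begins when Q = Ksp. With [F^-] = 0.0361 M:
2.42 × 10^-6 = (0.0361)^2 × [Ba^2+]
[Ba^2+] = (2.42 × 10^-6 / 1.303 x 10^-3) = 1.86 x 10^-3 M

1.86 x 10^-3 M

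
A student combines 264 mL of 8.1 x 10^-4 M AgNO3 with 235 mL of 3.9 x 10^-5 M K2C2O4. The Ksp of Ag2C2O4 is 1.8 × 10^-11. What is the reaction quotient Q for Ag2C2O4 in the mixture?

3.4 × 10^-12

Total volume = 264 + 235 = 499 mL.
[Ag^+] = 8.1 × 10^-4 × (264/499) = 4.29 x 10^-4 M
[C2O4^2-] = 3.9 × 10^-5 × (235/499) = 1.84 x 10^-5 M
Ag2C2O4(s) ⇌ 2 Ag^+ + C2O4^2-, so Q = [Ag^+]^2[C2O4^2-]
Q = (4.29 × 10^-4)^2(1.84 × 10^-5) = 3.4 × 10^-12
Q < Ksp, so no precipitate of Ag2C2O4 forms.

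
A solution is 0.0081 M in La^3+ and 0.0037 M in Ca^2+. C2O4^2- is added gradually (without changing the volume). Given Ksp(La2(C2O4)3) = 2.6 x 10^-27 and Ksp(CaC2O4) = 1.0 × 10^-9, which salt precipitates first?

Precipitation of each salt starts when its ion product equals its Ksp.
For La2(C2O4)3: 2.6 x 10^-27 = (0.0081)^2 × [C2O4^2-]^3  ⇒  [C2O4^2-] = 3.4 × 10^-8 M.
For CaC2O4: 1.0 × 10^-9 = 0.0037 × [C2O4^2-]  ⇒  [C2O4^2-] = 2.7 x 10^-7 M.
The salt with the lower threshold [C2O4^2-] precipitates first: La2(C2O4)3.

La2(C2O4)3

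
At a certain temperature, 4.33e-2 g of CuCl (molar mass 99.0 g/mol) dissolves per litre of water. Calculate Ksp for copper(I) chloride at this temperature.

Ksp = 1.91 × 10^-7

Molar solubility s = (4.33 x 10^-2 g/L) / (99.0 g/mol) = 4.374 x 10^-4 M.
CuCl(s) ⇌ Cu^+(aq) + Cl^-(aq)
For each mole of CuCl that dissolves: [Cu^+] = s, [Cl^-] = s.
Ksp = [Cu^+][Cl^-]
Ksp = (s)(s) = s^2
Ksp = (4.374 x 10^-4)^2 = 1.91 × 10^-7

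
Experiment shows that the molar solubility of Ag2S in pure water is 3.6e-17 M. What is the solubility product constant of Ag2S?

Ag2S(s) ⇌ 2 Ag^+(aq) + S^2-(aq)
Let s = molar solubility. Then [Ag^+] = 2s and [S^2-] = s.
Ksp = [Ag^+]^2[S^2-]
Ksp = (2s)^2s = 4s^3
With s = 3.6 × 10^-17: Ksp = 1.9 × 10^-49

Ksp ≈ 1.9 x 10^-49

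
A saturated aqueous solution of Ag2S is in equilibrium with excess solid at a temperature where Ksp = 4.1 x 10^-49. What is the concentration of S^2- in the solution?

4.7e-17 M

Ag2S(s) ⇌ 2 Ag^+(aq) + S^2-(aq)
Ksp = [Ag^+]^2[S^2-]
If s mol/L of Ag2S dissolves, [Ag^+] = 2s and [S^2-] = s.
Ksp = (2s)^2s = 4s^3
Solving, s = (4.1 x 10^-49/4)^(1/3) = 4.68 × 10^-17 M
[S^2-] = s = 4.7 x 10^-17 M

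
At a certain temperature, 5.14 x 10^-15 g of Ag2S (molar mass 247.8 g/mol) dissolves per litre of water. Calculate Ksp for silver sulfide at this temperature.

3.57e-50

Molar solubility s = (5.14 x 10^-15 g/L) / (247.8 g/mol) = 2.074 x 10^-17 M.
Ag2S(s) ⇌ 2 Ag^+ + S^2-
If s mol/L of Ag2S dissolves, [Ag^+] = 2s and [S^2-] = s.
Ksp = [Ag^+]^2[S^2-]
Ksp = (2s)^2s = 4s^3
With s = 2.074 × 10^-17: Ksp = 3.57 × 10^-50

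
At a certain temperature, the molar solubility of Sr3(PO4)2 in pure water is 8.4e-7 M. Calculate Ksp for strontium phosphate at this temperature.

Ksp = 4.5 × 10^-29

Sr3(PO4)2(s) ⇌ 3 Sr^2+(aq) + 2 PO4^3-(aq)
If s mol/L of Sr3(PO4)2 dissolves, [Sr^2+] = 3s and [PO4^3-] = 2s.
Ksp = [Sr^2+]^3[PO4^3-]^2
Substituting: Ksp = (3s)^3(2s)^2 = 108s^5
Ksp = 108 × (8.4 × 10^-7)^5 = 4.5 × 10^-29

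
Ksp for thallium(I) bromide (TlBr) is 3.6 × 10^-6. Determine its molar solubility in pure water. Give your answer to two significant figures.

s ≈ 1.9e-3 M

TlBr(s) ⇌ Tl^+(aq) + Br^-(aq)
Ksp = [Tl^+][Br^-]
If s mol/L of TlBr dissolves, [Tl^+] = s and [Br^-] = s.
Ksp = s^2
s = (3.6 × 10^-6)^(1/2) = 1.9 x 10^-3 M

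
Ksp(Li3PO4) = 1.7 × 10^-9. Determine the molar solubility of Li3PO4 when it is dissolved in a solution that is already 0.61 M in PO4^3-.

Li3PO4(s) <=> 3 Li^+(aq) + PO4^3-(aq)
Ksp = [Li^+]^3[PO4^3-]
If s mol/L dissolves here, [Li^+] = 3s, [PO4^3-] = 0.61 + s ≈ 0.61 (since the PO4^3- already present dominates).
Ksp ≈ (3s)^3 × 0.61
s = 4.7 x 10^-4 M
Check: s = 4.7 x 10^-4 ≪ 0.61, so the approximation is valid.

4.7e-4 M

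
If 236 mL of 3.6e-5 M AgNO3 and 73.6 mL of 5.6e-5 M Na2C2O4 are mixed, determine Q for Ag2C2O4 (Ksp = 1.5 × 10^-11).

Q = 1.0e-14

Total volume = 236 + 73.6 = 309.6 mL.
[Ag^+] = 3.6 × 10^-5 × (236/309.6) = 2.74 x 10^-5 M
[C2O4^2-] = 5.6 x 10^-5 × (73.6/309.6) = 1.33 × 10^-5 M
Ag2C2O4(s) ⇌ 2 Ag^+(aq) + C2O4^2-(aq), so Q = [Ag^+]^2[C2O4^2-]
Q = (2.74 x 10^-5)^2(1.33 x 10^-5) = 1.0 × 10^-14
Q < Ksp, so no precipitate of Ag2C2O4 forms.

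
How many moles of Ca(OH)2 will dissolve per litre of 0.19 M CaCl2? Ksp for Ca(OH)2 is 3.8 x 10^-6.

Ca(OH)2(s) <=> Ca^2+ + 2 OH^-
Ksp = [Ca^2+][OH^-]^2
Let s be the molar solubility in this solution. [Ca^2+] = 0.19 + s ≈ 0.19, [OH^-] = 2s (Ksp is small, so little additional dissolves).
Ksp ≈ 0.19 × (2s)^2
s = 2.2 x 10^-3 M
Check: s = 2.2 × 10^-3 ≪ 0.19, so the approximation is valid.

s = 2.2 x 10^-3 M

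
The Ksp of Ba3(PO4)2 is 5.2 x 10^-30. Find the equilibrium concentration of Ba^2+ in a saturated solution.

[Ba^2+] ≈ 1.6 x 10^-6 M

Ba3(PO4)2(s) ⇌ 3 Ba^2+ + 2 PO4^3-
Ksp = [Ba^2+]^3[PO4^3-]^2
For each mole of Ba3(PO4)2 that dissolves: [Ba^2+] = 3s, [PO4^3-] = 2s.
So Ksp = (3s)^3 × (2s)^2 = 108s^5
s = (5.2 x 10^-30 / 108)^(1/5) = 5.45 × 10^-7 M
[Ba^2+] = 3s = 1.6 × 10^-6 M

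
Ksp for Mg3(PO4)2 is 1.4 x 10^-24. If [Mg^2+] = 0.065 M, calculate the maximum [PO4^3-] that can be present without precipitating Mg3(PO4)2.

Mg3(PO4)2(s) ⇌ 3 Mg^2+ + 2 PO4^3-
Ksp = [Mg^2+]^3[PO4^3-]^2
Precipitation begins when Q = Ksp. With [Mg^2+] = 0.065 M:
1.4 x 10^-24 = (0.065)^3 × [PO4^3-]^2
[PO4^3-] = (1.4 x 10^-24 / 2.75 × 10^-4)^(1/2) = 7.1 × 10^-11 M

[PO4^3-] = 7.1 × 10^-11 M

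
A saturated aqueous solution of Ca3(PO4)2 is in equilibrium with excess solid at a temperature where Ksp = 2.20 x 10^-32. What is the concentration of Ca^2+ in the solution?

[Ca^2+] ≈ 5.48 × 10^-7 M

Ca3(PO4)2(s) ⇌ 3 Ca^2+(aq) + 2 PO4^3-(aq)
Ksp = [Ca^2+]^3[PO4^3-]^2
For each mole of Ca3(PO4)2 that dissolves: [Ca^2+] = 3s, [PO4^3-] = 2s.
Ksp = (3s)^3(2s)^2 = 108s^5
s^5 = 2.20 x 10^-32 / 108, so s = 1.827 x 10^-7 M
[Ca^2+] = 3s = 5.48 x 10^-7 M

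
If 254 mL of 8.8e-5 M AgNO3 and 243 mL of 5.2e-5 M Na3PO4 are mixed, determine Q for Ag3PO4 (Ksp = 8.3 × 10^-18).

Total volume = 254 + 243 = 497 mL.
[Ag^+] = 8.8 × 10^-5 × (254/497) = 4.50 x 10^-5 M
[PO4^3-] = 5.2 x 10^-5 × (243/497) = 2.54 x 10^-5 M
Ag3PO4(s) ⇌ 3 Ag^+(aq) + PO4^3-(aq), so Q = [Ag^+]^3[PO4^3-]
Q = (4.50 × 10^-5)^3(2.54 × 10^-5) = 2.3 x 10^-18
Q < Ksp, so no precipitate of Ag3PO4 forms.

Q = 2.3 × 10^-18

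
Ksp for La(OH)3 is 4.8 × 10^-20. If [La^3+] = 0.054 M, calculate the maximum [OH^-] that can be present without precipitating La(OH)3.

La(OH)3(s) ⇌ La^3+(aq) + 3 OH^-(aq)
Ksp = [La^3+][OH^-]^3
Precipitation begins when Q = Ksp. With [La^3+] = 0.054 M:
4.8 × 10^-20 = (0.054) × [OH^-]^3
[OH^-] = (4.8 × 10^-20 / 5.4 × 10^-2)^(1/3) = 9.6 × 10^-7 M

[OH^-] ≈ 9.6 × 10^-7 M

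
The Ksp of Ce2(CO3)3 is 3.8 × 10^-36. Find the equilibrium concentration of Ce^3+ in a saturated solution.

[Ce^3+] ≈ 6.5 × 10^-8 M

Ce2(CO3)3(s) ⇌ 2 Ce^3+(aq) + 3 CO3^2-(aq)
Ksp = [Ce^3+]^2[CO3^2-]^3
If s mol/L of Ce2(CO3)3 dissolves, [Ce^3+] = 2s and [CO3^2-] = 3s.
Substituting: Ksp = (2s)^2(3s)^3 = 108s^5
s = (3.8 × 10^-36 / 108)^(1/5) = 3.23 x 10^-8 M
[Ce^3+] = 2s = 6.5 x 10^-8 M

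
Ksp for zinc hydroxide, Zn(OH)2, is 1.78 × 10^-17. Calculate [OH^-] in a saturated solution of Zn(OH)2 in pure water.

[OH^-] = 3.29 × 10^-6 M

Zn(OH)2(s) <=> Zn^2+(aq) + 2 OH^-(aq)
Ksp = [Zn^2+][OH^-]^2
For each mole of Zn(OH)2 that dissolves: [Zn^2+] = s, [OH^-] = 2s.
Substituting: Ksp = s(2s)^2 = 4s^3
s^3 = 1.78 × 10^-17 / 4, so s = 1.645 x 10^-6 M
[OH^-] = 2s = 3.29 × 10^-6 M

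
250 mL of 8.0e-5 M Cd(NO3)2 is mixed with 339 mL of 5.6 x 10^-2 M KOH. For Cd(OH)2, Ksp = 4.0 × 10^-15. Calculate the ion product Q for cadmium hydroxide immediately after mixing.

Total volume = 250 + 339 = 589 mL.
[Cd^2+] = 8.0 x 10^-5 × (250/589) = 3.40 × 10^-5 M
[OH^-] = 5.6 × 10^-2 × (339/589) = 3.22 × 10^-2 M
Cd(OH)2(s) <=> Cd^2+ + 2 OH^-, so Q = [Cd^2+][OH^-]^2
Q = (3.40 × 10^-5)(3.22 × 10^-2)^2 = 3.5 × 10^-8
Q > Ksp, so Cd(OH)2 will precipitate.

Q ≈ 3.5e-8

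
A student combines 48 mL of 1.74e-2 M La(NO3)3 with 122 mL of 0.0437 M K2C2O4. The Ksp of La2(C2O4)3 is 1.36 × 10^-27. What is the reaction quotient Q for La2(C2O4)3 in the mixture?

Total volume = 48 + 122 = 170 mL.
[La^3+] = 1.74 × 10^-2 × (48/170) = 4.913 × 10^-3 M
[C2O4^2-] = 4.37 × 10^-2 × (122/170) = 3.136 × 10^-2 M
La2(C2O4)3(s) ⇌ 2 La^3+ + 3 C2O4^2-, so Q = [La^3+]^2[C2O4^2-]^3
Q = (4.913 x 10^-3)^2(3.136 × 10^-2)^3 = 7.44 x 10^-10
Q > Ksp, so La2(C2O4)3 will precipitate.

Q = 7.44e-10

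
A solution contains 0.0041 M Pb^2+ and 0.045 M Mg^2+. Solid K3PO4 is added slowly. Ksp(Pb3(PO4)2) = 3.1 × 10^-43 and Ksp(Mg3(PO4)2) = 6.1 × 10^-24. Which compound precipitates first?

Each salt begins to precipitate when Q = Ksp, i.e. when [PO4^3-] reaches its threshold.
For Pb3(PO4)2: 3.1 × 10^-43 = (0.0041)^3 × [PO4^3-]^2  ⇒  [PO4^3-] = 2.1 × 10^-18 M.
For Mg3(PO4)2: 6.1 × 10^-24 = (0.045)^3 × [PO4^3-]^2  ⇒  [PO4^3-] = 2.6 × 10^-10 M.
The salt with the lower threshold [PO4^3-] precipitates first: Pb3(PO4)2.

Pb3(PO4)2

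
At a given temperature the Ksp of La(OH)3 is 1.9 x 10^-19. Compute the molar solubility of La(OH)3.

9.2 x 10^-6 M

La(OH)3(s) ⇌ La^3+(aq) + 3 OH^-(aq)
Ksp = [La^3+][OH^-]^3
With molar solubility s: [La^3+] = s, [OH^-] = 3s.
Substituting: Ksp = s(3s)^3 = 27s^4
s = (1.9 x 10^-19 / 27)^(1/4) = 9.2 x 10^-6 M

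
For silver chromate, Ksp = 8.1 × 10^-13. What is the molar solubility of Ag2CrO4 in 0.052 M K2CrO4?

2.0 × 10^-6 M

Ag2CrO4(s) <=> 2 Ag^+(aq) + CrO4^2-(aq)
Ksp = [Ag^+]^2[CrO4^2-]
Let s = moles of Ag2CrO4 that dissolve per litre. [Ag^+] = 2s, [CrO4^2-] = 0.052 + s ≈ 0.052 (common-ion effect: CrO4^2- is already 0.052 M).
Ksp ≈ (2s)^2 × 0.052
s = 2.0 x 10^-6 M
Check: s = 2.0 × 10^-6 ≪ 0.052, so the approximation is valid.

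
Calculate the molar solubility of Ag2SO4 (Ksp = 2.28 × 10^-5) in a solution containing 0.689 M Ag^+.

4.80 × 10^-5 M

Ag2SO4(s) ⇌ 2 Ag^+(aq) + SO4^2-(aq)
Ksp = [Ag^+]^2[SO4^2-]
Let s = moles of Ag2SO4 that dissolve per litre. [Ag^+] = 0.689 + 2s ≈ 0.689, [SO4^2-] = s (since the Ag^+ already present dominates).
Ksp ≈ (0.689)^2 × s
s = 4.80 x 10^-5 M
Check: 2s = 9.6 × 10^-5 ≪ 0.689, so the approximation is valid.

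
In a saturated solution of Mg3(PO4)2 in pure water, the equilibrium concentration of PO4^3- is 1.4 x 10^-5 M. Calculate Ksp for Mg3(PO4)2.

Ksp = 1.8e-24

Mg3(PO4)2(s) <=> 3 Mg^2+ + 2 PO4^3-
Stoichiometry gives [Mg^2+] = (3/2)[PO4^3-] = 2.10 x 10^-5 M.
Ksp = [Mg^2+]^3[PO4^3-]^2
Ksp = (2.10 × 10^-5)^3 × (1.4 × 10^-5)^2 = 1.8 x 10^-24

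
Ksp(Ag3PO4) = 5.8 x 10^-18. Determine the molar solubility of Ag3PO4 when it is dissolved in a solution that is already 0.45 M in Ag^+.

Ag3PO4(s) ⇌ 3 Ag^+(aq) + PO4^3-(aq)
Ksp = [Ag^+]^3[PO4^3-]
If s mol/L dissolves here, [Ag^+] = 0.45 + 3s ≈ 0.45, [PO4^3-] = s (since the Ag^+ already present dominates).
Ksp ≈ (0.45)^3 × s
s = 6.4 × 10^-17 M
Check: 3s = 1.9 x 10^-16 ≪ 0.45, so the approximation is valid.

s = 6.4e-17 M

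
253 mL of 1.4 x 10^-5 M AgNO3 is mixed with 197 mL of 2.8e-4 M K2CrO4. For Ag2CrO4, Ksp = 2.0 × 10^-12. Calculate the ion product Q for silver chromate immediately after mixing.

Q = 7.6 × 10^-15

Total volume = 253 + 197 = 450 mL.
[Ag^+] = 1.4 x 10^-5 × (253/450) = 7.87 × 10^-6 M
[CrO4^2-] = 2.8 × 10^-4 × (197/450) = 1.23 × 10^-4 M
Ag2CrO4(s) ⇌ 2 Ag^+ + CrO4^2-, so Q = [Ag^+]^2[CrO4^2-]
Q = (7.87 × 10^-6)^2(1.23 × 10^-4) = 7.6 x 10^-15
Q < Ksp, so no precipitate of Ag2CrO4 forms.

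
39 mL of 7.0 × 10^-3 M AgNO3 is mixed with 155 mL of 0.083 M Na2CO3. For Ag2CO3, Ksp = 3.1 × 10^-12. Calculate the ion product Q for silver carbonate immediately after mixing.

1.3 x 10^-7

Total volume = 39 + 155 = 194 mL.
[Ag^+] = 7.0 × 10^-3 × (39/194) = 1.41 × 10^-3 M
[CO3^2-] = 8.3 × 10^-2 × (155/194) = 6.63 × 10^-2 M
Ag2CO3(s) <=> 2 Ag^+(aq) + CO3^2-(aq), so Q = [Ag^+]^2[CO3^2-]
Q = (1.41 × 10^-3)^2(6.63 × 10^-2) = 1.3 × 10^-7
Q > Ksp, so Ag2CO3 will precipitate.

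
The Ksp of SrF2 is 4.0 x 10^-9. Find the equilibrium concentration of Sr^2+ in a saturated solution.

[Sr^2+] = 1.0 × 10^-3 M

SrF2(s) ⇌ Sr^2+ + 2 F^-
Ksp = [Sr^2+][F^-]^2
For each mole of SrF2 that dissolves: [Sr^2+] = s, [F^-] = 2s.
So Ksp = s × (2s)^2 = 4s^3
s = (4.0 x 10^-9 / 4)^(1/3) = 1.00 × 10^-3 M
[Sr^2+] = s = 1.0 × 10^-3 M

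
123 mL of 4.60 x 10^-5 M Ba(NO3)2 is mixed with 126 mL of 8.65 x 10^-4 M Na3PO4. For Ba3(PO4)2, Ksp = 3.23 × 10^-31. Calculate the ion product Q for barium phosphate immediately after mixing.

Q ≈ 2.25e-21

Total volume = 123 + 126 = 249 mL.
[Ba^2+] = 4.60 × 10^-5 × (123/249) = 2.272 × 10^-5 M
[PO4^3-] = 8.65 × 10^-4 × (126/249) = 4.377 × 10^-4 M
Ba3(PO4)2(s) ⇌ 3 Ba^2+(aq) + 2 PO4^3-(aq), so Q = [Ba^2+]^3[PO4^3-]^2
Q = (2.272 × 10^-5)^3(4.377 × 10^-4)^2 = 2.25 x 10^-21
Q > Ksp, so Ba3(PO4)2 will precipitate.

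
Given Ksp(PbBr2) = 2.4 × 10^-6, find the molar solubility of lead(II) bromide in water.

s ≈ 8.4 × 10^-3 M

PbBr2(s) ⇌ Pb^2+ + 2 Br^-
Ksp = [Pb^2+][Br^-]^2
For each mole of PbBr2 that dissolves: [Pb^2+] = s, [Br^-] = 2s.
Substituting: Ksp = s(2s)^2 = 4s^3
s = (2.4 × 10^-6 / 4)^(1/3) = 8.4 x 10^-3 M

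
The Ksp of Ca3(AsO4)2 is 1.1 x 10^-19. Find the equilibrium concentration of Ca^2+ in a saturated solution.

1.9 × 10^-4 M

Ca3(AsO4)2(s) ⇌ 3 Ca^2+ + 2 AsO4^3-
Ksp = [Ca^2+]^3[AsO4^3-]^2
For each mole of Ca3(AsO4)2 that dissolves: [Ca^2+] = 3s, [AsO4^3-] = 2s.
Substituting: Ksp = (3s)^3(2s)^2 = 108s^5
s = (1.1 x 10^-19 / 108)^(1/5) = 6.33 x 10^-5 M
[Ca^2+] = 3s = 1.9 × 10^-4 M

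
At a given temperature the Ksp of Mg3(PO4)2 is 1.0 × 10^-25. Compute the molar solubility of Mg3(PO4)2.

s ≈ 3.9 x 10^-6 M

Mg3(PO4)2(s) ⇌ 3 Mg^2+(aq) + 2 PO4^3-(aq)
Ksp = [Mg^2+]^3[PO4^3-]^2
For each mole of Mg3(PO4)2 that dissolves: [Mg^2+] = 3s, [PO4^3-] = 2s.
Ksp = (3s)^3(2s)^2 = 108s^5
s^5 = 1.0 × 10^-25 / 108, so s = 3.9 x 10^-6 M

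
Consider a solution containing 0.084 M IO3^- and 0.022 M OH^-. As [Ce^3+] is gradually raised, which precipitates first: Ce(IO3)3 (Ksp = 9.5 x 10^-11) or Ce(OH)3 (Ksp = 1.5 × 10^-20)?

Ce(OH)3

Precipitation of each salt starts when its ion product equals its Ksp.
For Ce(IO3)3: 9.5 x 10^-11 = (0.084)^3 × [Ce^3+]  ⇒  [Ce^3+] = 1.6 x 10^-7 M.
For Ce(OH)3: 1.5 × 10^-20 = (0.022)^3 × [Ce^3+]  ⇒  [Ce^3+] = 1.4 × 10^-15 M.
The salt with the lower threshold [Ce^3+] precipitates first: Ce(OH)3.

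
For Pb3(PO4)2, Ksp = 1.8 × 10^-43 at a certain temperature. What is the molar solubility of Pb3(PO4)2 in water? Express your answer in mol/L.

1.1 x 10^-9 M

Pb3(PO4)2(s) ⇌ 3 Pb^2+ + 2 PO4^3-
Ksp = [Pb^2+]^3[PO4^3-]^2
With molar solubility s: [Pb^2+] = 3s, [PO4^3-] = 2s.
Ksp = (3s)^3(2s)^2 = 108s^5
s^5 = 1.8 × 10^-43 / 108, so s = 1.1 × 10^-9 M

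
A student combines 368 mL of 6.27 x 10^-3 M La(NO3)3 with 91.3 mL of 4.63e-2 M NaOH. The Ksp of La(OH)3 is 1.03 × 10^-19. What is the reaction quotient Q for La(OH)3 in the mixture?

3.92 × 10^-9

Total volume = 368 + 91.3 = 459.3 mL.
[La^3+] = 6.27 x 10^-3 × (368/459.3) = 5.024 × 10^-3 M
[OH^-] = 4.63 x 10^-2 × (91.3/459.3) = 9.204 x 10^-3 M
La(OH)3(s) <=> La^3+(aq) + 3 OH^-(aq), so Q = [La^3+][OH^-]^3
Q = (5.024 x 10^-3)(9.204 × 10^-3)^3 = 3.92 x 10^-9
Q > Ksp, so La(OH)3 will precipitate.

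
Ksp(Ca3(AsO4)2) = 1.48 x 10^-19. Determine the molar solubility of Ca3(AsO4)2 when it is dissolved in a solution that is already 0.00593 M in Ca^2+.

s ≈ 4.21e-7 M

Ca3(AsO4)2(s) <=> 3 Ca^2+(aq) + 2 AsO4^3-(aq)
Ksp = [Ca^2+]^3[AsO4^3-]^2
If s mol/L dissolves here, [Ca^2+] = 0.00593 + 3s ≈ 0.00593, [AsO4^3-] = 2s (Ksp is small, so little additional dissolves).
Ksp ≈ (0.00593)^3 × (2s)^2
s = 4.21 × 10^-7 M
Check: 3s = 1.3 x 10^-6 ≪ 0.00593, so the approximation is valid.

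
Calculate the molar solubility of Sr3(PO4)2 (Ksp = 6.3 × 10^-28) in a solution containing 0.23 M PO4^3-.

s = 7.6 × 10^-10 M

Sr3(PO4)2(s) ⇌ 3 Sr^2+(aq) + 2 PO4^3-(aq)
Ksp = [Sr^2+]^3[PO4^3-]^2
Let s = moles of Sr3(PO4)2 that dissolve per litre. [Sr^2+] = 3s, [PO4^3-] = 0.23 + 2s ≈ 0.23 (since the PO4^3- already present dominates).
Ksp ≈ (3s)^3 × (0.23)^2
s = 7.6 x 10^-10 M
Check: 2s = 1.5 × 10^-9 ≪ 0.23, so the approximation is valid.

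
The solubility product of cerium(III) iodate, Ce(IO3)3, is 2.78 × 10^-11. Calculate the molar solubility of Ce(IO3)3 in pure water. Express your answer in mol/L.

s = 1.01 x 10^-3 M

Ce(IO3)3(s) ⇌ Ce^3+ + 3 IO3^-
Ksp = [Ce^3+][IO3^-]^3
For each mole of Ce(IO3)3 that dissolves: [Ce^3+] = s, [IO3^-] = 3s.
So Ksp = s × (3s)^3 = 27s^4
s = (2.78 × 10^-11 / 27)^(1/4) = 1.01 x 10^-3 M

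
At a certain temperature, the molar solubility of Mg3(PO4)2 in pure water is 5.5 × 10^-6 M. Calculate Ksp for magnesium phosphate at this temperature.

5.4 × 10^-25

Mg3(PO4)2(s) <=> 3 Mg^2+(aq) + 2 PO4^3-(aq)
With molar solubility s: [Mg^2+] = 3s, [PO4^3-] = 2s.
Ksp = [Mg^2+]^3[PO4^3-]^2
So Ksp = (3s)^3 × (2s)^2 = 108s^5
Ksp = 108 × (5.5 x 10^-6)^5 = 5.4 × 10^-25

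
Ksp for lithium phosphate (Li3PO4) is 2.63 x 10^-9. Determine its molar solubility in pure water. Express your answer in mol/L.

Li3PO4(s) <=> 3 Li^+(aq) + PO4^3-(aq)
Ksp = [Li^+]^3[PO4^3-]
For each mole of Li3PO4 that dissolves: [Li^+] = 3s, [PO4^3-] = s.
Substituting: Ksp = (3s)^3s = 27s^4
s = (2.63 x 10^-9 / 27)^(1/4) = 3.14 x 10^-3 M

3.14e-3 M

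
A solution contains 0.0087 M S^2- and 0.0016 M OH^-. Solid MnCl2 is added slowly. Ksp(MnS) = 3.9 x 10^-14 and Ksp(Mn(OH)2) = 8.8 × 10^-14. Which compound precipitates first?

Each salt begins to precipitate when Q = Ksp, i.e. when [Mn^2+] reaches its threshold.
For MnS: 3.9 x 10^-14 = 0.0087 × [Mn^2+]  ⇒  [Mn^2+] = 4.5 × 10^-12 M.
For Mn(OH)2: 8.8 × 10^-14 = (0.0016)^2 × [Mn^2+]  ⇒  [Mn^2+] = 3.4 × 10^-8 M.
The salt with the lower threshold [Mn^2+] precipitates first: MnS.

MnS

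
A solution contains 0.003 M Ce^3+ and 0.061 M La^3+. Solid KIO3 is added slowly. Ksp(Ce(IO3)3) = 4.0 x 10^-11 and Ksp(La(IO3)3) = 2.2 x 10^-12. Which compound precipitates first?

Precipitation of each salt starts when its ion product equals its Ksp.
For Ce(IO3)3: 4.0 x 10^-11 = 0.003 × [IO3^-]^3  ⇒  [IO3^-] = 2.4 × 10^-3 M.
For La(IO3)3: 2.2 x 10^-12 = 0.061 × [IO3^-]^3  ⇒  [IO3^-] = 3.3 × 10^-4 M.
The salt with the lower threshold [IO3^-] precipitates first: La(IO3)3.

La(IO3)3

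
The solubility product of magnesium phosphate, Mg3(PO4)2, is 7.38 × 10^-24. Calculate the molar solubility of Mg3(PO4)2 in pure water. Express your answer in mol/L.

Mg3(PO4)2(s) ⇌ 3 Mg^2+(aq) + 2 PO4^3-(aq)
Ksp = [Mg^2+]^3[PO4^3-]^2
Let s = molar solubility. Then [Mg^2+] = 3s and [PO4^3-] = 2s.
So Ksp = (3s)^3 × (2s)^2 = 108s^5
s = (7.38 × 10^-24 / 108)^(1/5) = 9.27 × 10^-6 M

s ≈ 9.27e-6 M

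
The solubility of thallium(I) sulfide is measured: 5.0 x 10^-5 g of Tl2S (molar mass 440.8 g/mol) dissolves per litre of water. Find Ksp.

Ksp ≈ 5.8e-21

Molar solubility s = (5.0 × 10^-5 g/L) / (440.8 g/mol) = 1.13 × 10^-7 M.
Tl2S(s) ⇌ 2 Tl^+ + S^2-
Let s = molar solubility. Then [Tl^+] = 2s and [S^2-] = s.
Ksp = [Tl^+]^2[S^2-]
So Ksp = (2s)^2 × s = 4s^3
Ksp = 4 × (1.13 x 10^-7)^3 = 5.8 × 10^-21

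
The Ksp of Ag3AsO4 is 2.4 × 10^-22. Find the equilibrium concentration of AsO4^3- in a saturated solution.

[AsO4^3-] = 1.7 × 10^-6 M

Ag3AsO4(s) ⇌ 3 Ag^+ + AsO4^3-
Ksp = [Ag^+]^3[AsO4^3-]
If s mol/L of Ag3AsO4 dissolves, [Ag^+] = 3s and [AsO4^3-] = s.
Substituting: Ksp = (3s)^3s = 27s^4
s = (2.4 × 10^-22 / 27)^(1/4) = 1.73 × 10^-6 M
[AsO4^3-] = s = 1.7 x 10^-6 M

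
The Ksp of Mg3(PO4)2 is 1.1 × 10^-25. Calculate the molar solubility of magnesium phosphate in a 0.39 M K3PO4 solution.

3.0 × 10^-9 M

Mg3(PO4)2(s) ⇌ 3 Mg^2+ + 2 PO4^3-
Ksp = [Mg^2+]^3[PO4^3-]^2
If s mol/L dissolves here, [Mg^2+] = 3s, [PO4^3-] = 0.39 + 2s ≈ 0.39 (since PO4^3- from K3PO4 dominates).
Ksp ≈ (3s)^3 × (0.39)^2
s = 3.0 × 10^-9 M
Check: 2s = 6.0 x 10^-9 ≪ 0.39, so the approximation is valid.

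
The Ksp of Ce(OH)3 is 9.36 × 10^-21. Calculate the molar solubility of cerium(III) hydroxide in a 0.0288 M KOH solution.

s = 3.92e-16 M

Ce(OH)3(s) ⇌ Ce^3+ + 3 OH^-
Ksp = [Ce^3+][OH^-]^3
Let s = moles of Ce(OH)3 that dissolve per litre. [Ce^3+] = s, [OH^-] = 0.0288 + 3s ≈ 0.0288 (Ksp is small, so little additional dissolves).
Ksp ≈ s × (0.0288)^3
s = 3.92 x 10^-16 M
Check: 3s = 1.2 × 10^-15 ≪ 0.0288, so the approximation is valid.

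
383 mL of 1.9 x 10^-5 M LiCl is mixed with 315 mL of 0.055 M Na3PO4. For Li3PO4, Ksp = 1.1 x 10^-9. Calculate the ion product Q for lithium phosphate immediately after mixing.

Total volume = 383 + 315 = 698 mL.
[Li^+] = 1.9 x 10^-5 × (383/698) = 1.04 x 10^-5 M
[PO4^3-] = 5.5 × 10^-2 × (315/698) = 2.48 × 10^-2 M
Li3PO4(s) ⇌ 3 Li^+ + PO4^3-, so Q = [Li^+]^3[PO4^3-]
Q = (1.04 × 10^-5)^3(2.48 x 10^-2) = 2.8 × 10^-17
Q < Ksp, so no precipitate of Li3PO4 forms.

Q = 2.8e-17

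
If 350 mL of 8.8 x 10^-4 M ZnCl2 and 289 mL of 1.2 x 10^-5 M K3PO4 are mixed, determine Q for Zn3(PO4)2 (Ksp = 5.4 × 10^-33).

Q = 3.3 x 10^-21

Total volume = 350 + 289 = 639 mL.
[Zn^2+] = 8.8 × 10^-4 × (350/639) = 4.82 x 10^-4 M
[PO4^3-] = 1.2 × 10^-5 × (289/639) = 5.43 × 10^-6 M
Zn3(PO4)2(s) ⇌ 3 Zn^2+ + 2 PO4^3-, so Q = [Zn^2+]^3[PO4^3-]^2
Q = (4.82 × 10^-4)^3(5.43 × 10^-6)^2 = 3.3 x 10^-21
Q > Ksp, so Zn3(PO4)2 will precipitate.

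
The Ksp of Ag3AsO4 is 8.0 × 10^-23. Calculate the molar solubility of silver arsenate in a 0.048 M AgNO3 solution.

Ag3AsO4(s) <=> 3 Ag^+(aq) + AsO4^3-(aq)
Ksp = [Ag^+]^3[AsO4^3-]
Let s = moles of Ag3AsO4 that dissolve per litre. [Ag^+] = 0.048 + 3s ≈ 0.048, [AsO4^3-] = s (Ksp is small, so little additional dissolves).
Ksp ≈ (0.048)^3 × s
s = 7.2 x 10^-19 M
Check: 3s = 2.2 x 10^-18 ≪ 0.048, so the approximation is valid.

s = 7.2 × 10^-19 M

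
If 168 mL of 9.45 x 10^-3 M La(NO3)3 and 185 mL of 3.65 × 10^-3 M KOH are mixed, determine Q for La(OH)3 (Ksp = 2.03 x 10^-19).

Total volume = 168 + 185 = 353 mL.
[La^3+] = 9.45 × 10^-3 × (168/353) = 4.497 x 10^-3 M
[OH^-] = 3.65 × 10^-3 × (185/353) = 1.913 x 10^-3 M
La(OH)3(s) ⇌ La^3+ + 3 OH^-, so Q = [La^3+][OH^-]^3
Q = (4.497 × 10^-3)(1.913 × 10^-3)^3 = 3.15 × 10^-11
Q > Ksp, so La(OH)3 will precipitate.

Q = 3.15e-11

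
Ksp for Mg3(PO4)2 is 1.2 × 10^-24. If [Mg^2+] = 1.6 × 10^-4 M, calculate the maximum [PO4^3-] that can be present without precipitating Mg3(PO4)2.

Mg3(PO4)2(s) ⇌ 3 Mg^2+ + 2 PO4^3-
Ksp = [Mg^2+]^3[PO4^3-]^2
Precipitation begins when Q = Ksp. With [Mg^2+] = 1.6 × 10^-4 M:
1.2 × 10^-24 = (1.6 × 10^-4)^3 × [PO4^3-]^2
[PO4^3-] = (1.2 × 10^-24 / 4.10 × 10^-12)^(1/2) = 5.4 × 10^-7 M

[PO4^3-] = 5.4e-7 M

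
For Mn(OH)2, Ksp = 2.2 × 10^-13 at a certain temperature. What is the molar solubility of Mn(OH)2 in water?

s ≈ 3.8e-5 M

Mn(OH)2(s) ⇌ Mn^2+(aq) + 2 OH^-(aq)
Ksp = [Mn^2+][OH^-]^2
With molar solubility s: [Mn^2+] = s, [OH^-] = 2s.
So Ksp = s × (2s)^2 = 4s^3
Solving, s = (2.2 × 10^-13/4)^(1/3) = 3.8 x 10^-5 M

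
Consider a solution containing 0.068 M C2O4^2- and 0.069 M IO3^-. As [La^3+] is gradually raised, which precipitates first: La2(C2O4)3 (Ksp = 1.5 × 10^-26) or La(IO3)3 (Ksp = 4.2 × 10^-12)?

Each salt begins to precipitate when Q = Ksp, i.e. when [La^3+] reaches its threshold.
For La2(C2O4)3: 1.5 × 10^-26 = (0.068)^3 × [La^3+]^2  ⇒  [La^3+] = 6.9 × 10^-12 M.
For La(IO3)3: 4.2 × 10^-12 = (0.069)^3 × [La^3+]  ⇒  [La^3+] = 1.3 × 10^-8 M.
The salt with the lower threshold [La^3+] precipitates first: La2(C2O4)3.

La2(C2O4)3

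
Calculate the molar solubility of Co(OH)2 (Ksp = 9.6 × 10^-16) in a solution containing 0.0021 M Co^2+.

s = 3.4 × 10^-7 M

Co(OH)2(s) ⇌ Co^2+(aq) + 2 OH^-(aq)
Ksp = [Co^2+][OH^-]^2
Let s be the molar solubility in this solution. [Co^2+] = 0.0021 + s ≈ 0.0021, [OH^-] = 2s (since the Co^2+ already present dominates).
Ksp ≈ 0.0021 × (2s)^2
s = 3.4 × 10^-7 M
Check: s = 3.4 x 10^-7 ≪ 0.0021, so the approximation is valid.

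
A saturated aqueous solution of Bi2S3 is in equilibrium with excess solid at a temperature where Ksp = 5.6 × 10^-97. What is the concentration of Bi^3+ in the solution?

Bi2S3(s) ⇌ 2 Bi^3+ + 3 S^2-
Ksp = [Bi^3+]^2[S^2-]^3
Let s = molar solubility. Then [Bi^3+] = 2s and [S^2-] = 3s.
So Ksp = (2s)^2 × (3s)^3 = 108s^5
s^5 = 5.6 × 10^-97 / 108, so s = 2.20 x 10^-20 M
[Bi^3+] = 2s = 4.4 × 10^-20 M

[Bi^3+] ≈ 4.4 x 10^-20 M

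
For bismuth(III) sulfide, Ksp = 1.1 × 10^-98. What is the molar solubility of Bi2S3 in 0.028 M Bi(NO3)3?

Bi2S3(s) ⇌ 2 Bi^3+(aq) + 3 S^2-(aq)
Ksp = [Bi^3+]^2[S^2-]^3
Let s be the molar solubility in this solution. [Bi^3+] = 0.028 + 2s ≈ 0.028, [S^2-] = 3s (since Bi^3+ from Bi(NO3)3 dominates).
Ksp ≈ (0.028)^2 × (3s)^3
s = 8.0 × 10^-33 M
Check: 2s = 1.6 × 10^-32 ≪ 0.028, so the approximation is valid.

8.0e-33 M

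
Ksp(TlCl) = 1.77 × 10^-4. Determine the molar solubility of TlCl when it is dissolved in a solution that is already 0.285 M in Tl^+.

s ≈ 6.21 × 10^-4 M

TlCl(s) <=> Tl^+(aq) + Cl^-(aq)
Ksp = [Tl^+][Cl^-]
Let s = moles of TlCl that dissolve per litre. [Tl^+] = 0.285 + s ≈ 0.285, [Cl^-] = s (common-ion effect: Tl^+ is already 0.285 M).
Ksp ≈ 0.285 × s
s = 6.21 × 10^-4 M
Check: s = 6.2 × 10^-4 ≪ 0.285, so the approximation is valid.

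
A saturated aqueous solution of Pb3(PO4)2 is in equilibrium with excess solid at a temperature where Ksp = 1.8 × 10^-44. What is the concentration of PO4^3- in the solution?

Pb3(PO4)2(s) ⇌ 3 Pb^2+ + 2 PO4^3-
Ksp = [Pb^2+]^3[PO4^3-]^2
If s mol/L of Pb3(PO4)2 dissolves, [Pb^2+] = 3s and [PO4^3-] = 2s.
So Ksp = (3s)^3 × (2s)^2 = 108s^5
Solving, s = (1.8 × 10^-44/108)^(1/5) = 6.99 × 10^-10 M
[PO4^3-] = 2s = 1.4 x 10^-9 M

[PO4^3-] ≈ 1.4e-9 M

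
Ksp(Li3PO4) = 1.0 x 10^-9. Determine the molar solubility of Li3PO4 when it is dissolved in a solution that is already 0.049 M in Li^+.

Li3PO4(s) ⇌ 3 Li^+(aq) + PO4^3-(aq)
Ksp = [Li^+]^3[PO4^3-]
Let s = moles of Li3PO4 that dissolve per litre. [Li^+] = 0.049 + 3s ≈ 0.049, [PO4^3-] = s (Ksp is small, so little additional dissolves).
Ksp ≈ (0.049)^3 × s
s = 8.5 x 10^-6 M
Check: 3s = 2.5 × 10^-5 ≪ 0.049, so the approximation is valid.

8.5e-6 M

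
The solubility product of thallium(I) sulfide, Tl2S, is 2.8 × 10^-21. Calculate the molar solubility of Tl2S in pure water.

Tl2S(s) ⇌ 2 Tl^+(aq) + S^2-(aq)
Ksp = [Tl^+]^2[S^2-]
Let s = molar solubility. Then [Tl^+] = 2s and [S^2-] = s.
Substituting: Ksp = (2s)^2s = 4s^3
s = (2.8 × 10^-21 / 4)^(1/3) = 8.9 x 10^-8 M

8.9e-8 M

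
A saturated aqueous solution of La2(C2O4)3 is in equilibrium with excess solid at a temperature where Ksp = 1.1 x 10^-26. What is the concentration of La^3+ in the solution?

[La^3+] = 5.0 × 10^-6 M

La2(C2O4)3(s) ⇌ 2 La^3+ + 3 C2O4^2-
Ksp = [La^3+]^2[C2O4^2-]^3
If s mol/L of La2(C2O4)3 dissolves, [La^3+] = 2s and [C2O4^2-] = 3s.
Ksp = (2s)^2(3s)^3 = 108s^5
Solving, s = (1.1 x 10^-26/108)^(1/5) = 2.52 × 10^-6 M
[La^3+] = 2s = 5.0 × 10^-6 M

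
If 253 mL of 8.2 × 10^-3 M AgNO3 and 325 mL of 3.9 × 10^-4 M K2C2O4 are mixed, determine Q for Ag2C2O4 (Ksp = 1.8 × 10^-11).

Total volume = 253 + 325 = 578 mL.
[Ag^+] = 8.2 × 10^-3 × (253/578) = 3.59 × 10^-3 M
[C2O4^2-] = 3.9 × 10^-4 × (325/578) = 2.19 × 10^-4 M
Ag2C2O4(s) ⇌ 2 Ag^+(aq) + C2O4^2-(aq), so Q = [Ag^+]^2[C2O4^2-]
Q = (3.59 × 10^-3)^2(2.19 × 10^-4) = 2.8 × 10^-9
Q > Ksp, so Ag2C2O4 will precipitate.

Q ≈ 2.8e-9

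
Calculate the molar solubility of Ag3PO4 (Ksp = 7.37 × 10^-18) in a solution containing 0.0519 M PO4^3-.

Ag3PO4(s) <=> 3 Ag^+ + PO4^3-
Ksp = [Ag^+]^3[PO4^3-]
Let s = moles of Ag3PO4 that dissolve per litre. [Ag^+] = 3s, [PO4^3-] = 0.0519 + s ≈ 0.0519 (since the PO4^3- already present dominates).
Ksp ≈ (3s)^3 × 0.0519
s = 1.74 × 10^-6 M
Check: s = 1.7 x 10^-6 ≪ 0.0519, so the approximation is valid.

1.74e-6 M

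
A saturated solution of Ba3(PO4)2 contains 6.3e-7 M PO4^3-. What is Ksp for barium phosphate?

3.3 × 10^-31

Ba3(PO4)2(s) ⇌ 3 Ba^2+(aq) + 2 PO4^3-(aq)
Stoichiometry gives [Ba^2+] = (3/2)[PO4^3-] = 9.45 × 10^-7 M.
Ksp = [Ba^2+]^3[PO4^3-]^2
Ksp = (9.45 × 10^-7)^3 × (6.3 × 10^-7)^2 = 3.3 × 10^-31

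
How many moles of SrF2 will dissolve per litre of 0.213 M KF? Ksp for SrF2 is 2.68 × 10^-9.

SrF2(s) ⇌ Sr^2+ + 2 F^-
Ksp = [Sr^2+][F^-]^2
Let s = moles of SrF2 that dissolve per litre. [Sr^2+] = s, [F^-] = 0.213 + 2s ≈ 0.213 (since F^- from KF dominates).
Ksp ≈ s × (0.213)^2
s = 5.91 x 10^-8 M
Check: 2s = 1.2 × 10^-7 ≪ 0.213, so the approximation is valid.

5.91 × 10^-8 M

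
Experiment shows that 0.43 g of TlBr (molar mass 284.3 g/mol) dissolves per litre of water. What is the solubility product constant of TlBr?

Molar solubility s = (4.3 x 10^-1 g/L) / (284.3 g/mol) = 1.51 × 10^-3 M.
TlBr(s) ⇌ Tl^+(aq) + Br^-(aq)
Let s = molar solubility. Then [Tl^+] = s and [Br^-] = s.
Ksp = [Tl^+][Br^-]
Ksp = s × s = s^2
Ksp = (1.51 × 10^-3)^2 = 2.3 × 10^-6

2.3 × 10^-6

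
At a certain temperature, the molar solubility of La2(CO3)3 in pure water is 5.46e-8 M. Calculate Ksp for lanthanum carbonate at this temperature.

5.24e-35

La2(CO3)3(s) <=> 2 La^3+(aq) + 3 CO3^2-(aq)
With molar solubility s: [La^3+] = 2s, [CO3^2-] = 3s.
Ksp = [La^3+]^2[CO3^2-]^3
So Ksp = (2s)^2 × (3s)^3 = 108s^5
Ksp = 108 × (5.46 x 10^-8)^5 = 5.24 x 10^-35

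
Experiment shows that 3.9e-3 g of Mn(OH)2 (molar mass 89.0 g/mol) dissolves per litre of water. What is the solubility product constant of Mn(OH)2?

Molar solubility s = (3.9 x 10^-3 g/L) / (89.0 g/mol) = 4.38 x 10^-5 M.
Mn(OH)2(s) ⇌ Mn^2+ + 2 OH^-
For each mole of Mn(OH)2 that dissolves: [Mn^2+] = s, [OH^-] = 2s.
Ksp = [Mn^2+][OH^-]^2
So Ksp = s × (2s)^2 = 4s^3
With s = 4.38 x 10^-5: Ksp = 3.4 × 10^-13

3.4e-13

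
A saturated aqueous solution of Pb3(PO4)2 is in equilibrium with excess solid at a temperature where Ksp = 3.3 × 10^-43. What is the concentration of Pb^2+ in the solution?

[Pb^2+] = 3.8 × 10^-9 M

Pb3(PO4)2(s) <=> 3 Pb^2+(aq) + 2 PO4^3-(aq)
Ksp = [Pb^2+]^3[PO4^3-]^2
If s mol/L of Pb3(PO4)2 dissolves, [Pb^2+] = 3s and [PO4^3-] = 2s.
So Ksp = (3s)^3 × (2s)^2 = 108s^5
s^5 = 3.3 × 10^-43 / 108, so s = 1.25 x 10^-9 M
[Pb^2+] = 3s = 3.8 × 10^-9 M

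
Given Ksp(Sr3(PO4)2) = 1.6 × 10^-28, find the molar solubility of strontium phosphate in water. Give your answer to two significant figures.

Sr3(PO4)2(s) ⇌ 3 Sr^2+ + 2 PO4^3-
Ksp = [Sr^2+]^3[PO4^3-]^2
For each mole of Sr3(PO4)2 that dissolves: [Sr^2+] = 3s, [PO4^3-] = 2s.
Ksp = (3s)^3(2s)^2 = 108s^5
Solving, s = (1.6 × 10^-28/108)^(1/5) = 1.1 x 10^-6 M

1.1e-6 M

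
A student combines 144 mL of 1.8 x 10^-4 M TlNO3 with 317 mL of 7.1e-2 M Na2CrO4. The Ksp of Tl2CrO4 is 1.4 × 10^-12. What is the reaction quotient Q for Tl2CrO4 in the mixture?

Total volume = 144 + 317 = 461 mL.
[Tl^+] = 1.8 x 10^-4 × (144/461) = 5.62 × 10^-5 M
[CrO4^2-] = 7.1 × 10^-2 × (317/461) = 4.88 × 10^-2 M
Tl2CrO4(s) ⇌ 2 Tl^+ + CrO4^2-, so Q = [Tl^+]^2[CrO4^2-]
Q = (5.62 x 10^-5)^2(4.88 × 10^-2) = 1.5 × 10^-10
Q > Ksp, so Tl2CrO4 will precipitate.

Q = 1.5e-10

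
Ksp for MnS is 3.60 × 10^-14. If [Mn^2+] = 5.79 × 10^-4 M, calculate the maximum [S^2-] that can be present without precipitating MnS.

6.22 × 10^-11 M

MnS(s) ⇌ Mn^2+(aq) + S^2-(aq)
Ksp = [Mn^2+][S^2-]
Precipitation begins when Q = Ksp. With [Mn^2+] = 5.79 × 10^-4 M:
3.60 × 10^-14 = (5.79 × 10^-4) × [S^2-]
[S^2-] = (3.60 × 10^-14 / 5.79 x 10^-4) = 6.22 x 10^-11 M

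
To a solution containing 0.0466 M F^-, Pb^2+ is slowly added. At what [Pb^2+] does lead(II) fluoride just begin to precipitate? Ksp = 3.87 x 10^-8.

PbF2(s) <=> Pb^2+ + 2 F^-
Ksp = [Pb^2+][F^-]^2
Precipitation begins when Q = Ksp. With [F^-] = 0.0466 M:
3.87 x 10^-8 = (0.0466)^2 × [Pb^2+]
[Pb^2+] = (3.87 x 10^-8 / 2.172 x 10^-3) = 1.78 × 10^-5 M

[Pb^2+] ≈ 1.78e-5 M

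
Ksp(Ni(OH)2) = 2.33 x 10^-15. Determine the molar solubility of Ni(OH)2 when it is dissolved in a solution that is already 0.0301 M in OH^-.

Ni(OH)2(s) ⇌ Ni^2+ + 2 OH^-
Ksp = [Ni^2+][OH^-]^2
If s mol/L dissolves here, [Ni^2+] = s, [OH^-] = 0.0301 + 2s ≈ 0.0301 (common-ion effect: OH^- is already 0.0301 M).
Ksp ≈ s × (0.0301)^2
s = 2.57 x 10^-12 M
Check: 2s = 5.1 x 10^-12 ≪ 0.0301, so the approximation is valid.

2.57 × 10^-12 M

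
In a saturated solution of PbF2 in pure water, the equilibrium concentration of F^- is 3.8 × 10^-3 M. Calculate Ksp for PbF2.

Ksp = 2.7 x 10^-8

PbF2(s) ⇌ Pb^2+(aq) + 2 F^-(aq)
Stoichiometry gives [Pb^2+] = (1/2)[F^-] = 1.90 x 10^-3 M.
Ksp = [Pb^2+][F^-]^2
Ksp = 1.90 x 10^-3 × (3.8 × 10^-3)^2 = 2.7 x 10^-8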